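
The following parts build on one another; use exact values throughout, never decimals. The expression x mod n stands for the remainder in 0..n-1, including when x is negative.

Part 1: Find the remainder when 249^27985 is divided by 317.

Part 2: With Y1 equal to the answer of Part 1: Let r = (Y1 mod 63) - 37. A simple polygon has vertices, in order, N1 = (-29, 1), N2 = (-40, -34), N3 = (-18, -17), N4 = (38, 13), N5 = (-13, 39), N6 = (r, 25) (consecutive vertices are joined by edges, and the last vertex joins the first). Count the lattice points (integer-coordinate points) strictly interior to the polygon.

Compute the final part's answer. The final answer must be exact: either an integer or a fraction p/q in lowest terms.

Part 1: squarings mod 317: 249^1=249, 249^2=186, 249^4=43, 249^8=264, 249^16=273, 249^32=34, 249^64=205, 249^128=181, 249^256=110, 249^512=54, 249^1024=63, 249^2048=165, 249^4096=280, 249^8192=101, 249^16384=57; 249^27985 = 249^1 * 249^16 * 249^64 * 249^256 * 249^1024 * 249^2048 * 249^8192 * 249^16384 = 140 (mod 317); answer 140
Part 2: Y1 = 140; r = -23; cross terms: (-29*-34 - -40*1)=1026, (-40*-17 - -18*-34)=68, (-18*13 - 38*-17)=412, (38*39 - -13*13)=1651, (-13*25 - -23*39)=572, (-23*1 - -29*25)=702; twice the area = |4431| = 4431; area = 4431/2; boundary points = 1 + 1 + 2 + 1 + 2 + 6 = 13; strictly interior points = area - boundary/2 + 1 = 2210; answer 2210

2210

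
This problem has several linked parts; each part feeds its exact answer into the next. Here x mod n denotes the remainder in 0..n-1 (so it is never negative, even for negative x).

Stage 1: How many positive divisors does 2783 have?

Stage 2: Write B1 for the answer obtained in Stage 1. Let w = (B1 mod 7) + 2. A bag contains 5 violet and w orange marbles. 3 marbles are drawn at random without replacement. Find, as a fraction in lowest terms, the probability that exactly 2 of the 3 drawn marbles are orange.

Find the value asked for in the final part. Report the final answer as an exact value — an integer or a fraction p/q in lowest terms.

Stage 1: 2783 = 11^2 * 23; number of divisors = (2+1) * (1+1) = 6; answer 6
Stage 2: B1 = 6; w = 8; total draws C(13,3) = 286; favorable C(8,2)*C(5,1) = 140; P = 70/143; answer 70/143

70/143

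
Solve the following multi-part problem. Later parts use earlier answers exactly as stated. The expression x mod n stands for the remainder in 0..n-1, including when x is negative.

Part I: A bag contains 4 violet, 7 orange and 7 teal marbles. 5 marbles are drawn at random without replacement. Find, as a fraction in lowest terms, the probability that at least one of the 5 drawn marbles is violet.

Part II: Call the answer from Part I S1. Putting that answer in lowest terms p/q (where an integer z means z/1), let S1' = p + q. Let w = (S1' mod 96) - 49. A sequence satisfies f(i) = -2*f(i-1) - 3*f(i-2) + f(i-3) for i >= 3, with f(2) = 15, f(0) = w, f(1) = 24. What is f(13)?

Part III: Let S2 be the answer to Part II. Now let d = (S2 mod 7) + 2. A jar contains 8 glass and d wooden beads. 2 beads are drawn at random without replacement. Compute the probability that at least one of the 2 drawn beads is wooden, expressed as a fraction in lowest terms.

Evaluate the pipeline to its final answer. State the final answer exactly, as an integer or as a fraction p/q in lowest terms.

Part I: total draws C(18,5) = 8568; complement C(14,5) = 2002; favorable 8568 - 2002 = 6566; P = 469/612; answer 469/612
Part II: S1 = 469/612; threaded value p + q = 1081; w = -24; f(3) = -2*(15) - 3*(24) + 1*(-24) = -126; iterating: f(3)=-126, f(4)=231, f(5)=-69, f(6)=-681, f(7)=1800, f(8)=-1626, f(9)=-2829, f(10)=12336, f(11)=-17811, f(12)=-4215, f(13)=74199; answer 74199
Part III: S2 = 74199; d = 8; total draws C(16,2) = 120; complement C(8,2) = 28; favorable 120 - 28 = 92; P = 23/30; answer 23/30

23/30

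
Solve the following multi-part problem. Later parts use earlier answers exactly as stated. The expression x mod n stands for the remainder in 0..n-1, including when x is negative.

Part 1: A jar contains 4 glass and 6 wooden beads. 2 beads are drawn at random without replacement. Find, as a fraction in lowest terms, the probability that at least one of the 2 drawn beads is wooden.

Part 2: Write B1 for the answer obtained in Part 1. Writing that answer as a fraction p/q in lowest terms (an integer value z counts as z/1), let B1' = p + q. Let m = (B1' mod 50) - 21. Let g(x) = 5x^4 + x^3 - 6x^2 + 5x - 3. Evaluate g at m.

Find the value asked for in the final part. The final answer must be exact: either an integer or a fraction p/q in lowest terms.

12086

Part 1: total draws C(10,2) = 45; complement C(4,2) = 6; favorable 45 - 6 = 39; P = 13/15; answer 13/15
Part 2: B1 = 13/15; threaded value p + q = 28; m = 7; 5*(7)^4 + 1*(7)^3 - 6*(7)^2 + 5*(7)^1 - 3 = (12005) + (343) + (-294) + (35) + (-3) = 12086; answer 12086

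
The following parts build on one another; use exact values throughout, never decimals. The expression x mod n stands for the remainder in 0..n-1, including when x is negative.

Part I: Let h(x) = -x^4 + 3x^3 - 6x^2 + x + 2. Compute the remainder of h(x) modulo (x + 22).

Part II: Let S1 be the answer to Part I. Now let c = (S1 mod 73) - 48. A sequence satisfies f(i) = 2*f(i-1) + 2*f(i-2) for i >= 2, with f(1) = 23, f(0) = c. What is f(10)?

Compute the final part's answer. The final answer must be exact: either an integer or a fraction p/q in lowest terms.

Part I: remainder = value at the root: -1*(-22)^4 + 3*(-22)^3 - 6*(-22)^2 + 1*(-22)^1 + 2 = (-234256) + (-31944) + (-2904) + (-22) + (2) = -269124; answer -269124
Part II: S1 = -269124; c = -21; f(2) = 2*(23) + 2*(-21) = 4; iterating: f(2)=4, f(3)=54, f(4)=116, f(5)=340, f(6)=912, f(7)=2504, f(8)=6832, f(9)=18672, f(10)=51008; answer 51008

51008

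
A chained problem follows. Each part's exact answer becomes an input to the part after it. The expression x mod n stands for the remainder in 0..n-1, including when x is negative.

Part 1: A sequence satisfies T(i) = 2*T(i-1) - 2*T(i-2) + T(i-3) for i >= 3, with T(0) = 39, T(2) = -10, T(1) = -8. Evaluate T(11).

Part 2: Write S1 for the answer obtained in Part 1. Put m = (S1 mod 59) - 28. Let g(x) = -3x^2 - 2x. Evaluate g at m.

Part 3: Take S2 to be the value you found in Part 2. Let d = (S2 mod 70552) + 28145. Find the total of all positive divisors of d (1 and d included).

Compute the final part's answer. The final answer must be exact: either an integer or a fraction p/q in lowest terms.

Part 1: T(3) = 2*(-10) - 2*(-8) + 1*(39) = 35; iterating: T(3)=35, T(4)=82, T(5)=84, T(6)=39, T(7)=-8, T(8)=-10, T(9)=35, T(10)=82, T(11)=84; answer 84
Part 2: S1 = 84; m = -3; -3*(-3)^2 - 2*(-3)^1 = (-27) + (6) = -21; answer -21
Part 3: S2 = -21; d = 98676; 98676 = 2^2 * 3^2 * 2741; sigma = (1 + 2 + 4) * (1 + 3 + 9) * (1 + 2741) = 7 * 13 * 2742 = 249522; answer 249522

249522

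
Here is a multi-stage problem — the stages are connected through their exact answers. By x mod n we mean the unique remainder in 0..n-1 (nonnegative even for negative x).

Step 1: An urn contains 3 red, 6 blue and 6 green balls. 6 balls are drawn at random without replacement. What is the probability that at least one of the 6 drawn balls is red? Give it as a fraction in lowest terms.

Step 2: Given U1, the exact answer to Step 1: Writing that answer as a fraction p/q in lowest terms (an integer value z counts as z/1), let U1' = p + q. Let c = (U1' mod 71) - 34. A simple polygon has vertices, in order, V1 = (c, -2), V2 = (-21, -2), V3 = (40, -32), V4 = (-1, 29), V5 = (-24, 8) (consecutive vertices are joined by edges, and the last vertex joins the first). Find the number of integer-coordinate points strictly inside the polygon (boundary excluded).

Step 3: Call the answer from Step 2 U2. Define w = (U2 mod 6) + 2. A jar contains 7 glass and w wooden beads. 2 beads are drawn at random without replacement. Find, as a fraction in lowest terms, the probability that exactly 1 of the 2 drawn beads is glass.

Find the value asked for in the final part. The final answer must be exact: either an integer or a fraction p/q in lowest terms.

7/13

Step 1: total draws C(15,6) = 5005; complement C(12,6) = 924; favorable 5005 - 924 = 4081; P = 53/65; answer 53/65
Step 2: U1 = 53/65; threaded value p + q = 118; c = 13; cross terms: (13*-2 - -21*-2)=-68, (-21*-32 - 40*-2)=752, (40*29 - -1*-32)=1128, (-1*8 - -24*29)=688, (-24*-2 - 13*8)=-56; twice the area = |2444| = 2444; area = 1222; boundary points = 34 + 1 + 1 + 1 + 1 = 38; strictly interior points = area - boundary/2 + 1 = 1204; answer 1204
Step 3: U2 = 1204; w = 6; total draws C(13,2) = 78; favorable C(7,1)*C(6,1) = 42; P = 7/13; answer 7/13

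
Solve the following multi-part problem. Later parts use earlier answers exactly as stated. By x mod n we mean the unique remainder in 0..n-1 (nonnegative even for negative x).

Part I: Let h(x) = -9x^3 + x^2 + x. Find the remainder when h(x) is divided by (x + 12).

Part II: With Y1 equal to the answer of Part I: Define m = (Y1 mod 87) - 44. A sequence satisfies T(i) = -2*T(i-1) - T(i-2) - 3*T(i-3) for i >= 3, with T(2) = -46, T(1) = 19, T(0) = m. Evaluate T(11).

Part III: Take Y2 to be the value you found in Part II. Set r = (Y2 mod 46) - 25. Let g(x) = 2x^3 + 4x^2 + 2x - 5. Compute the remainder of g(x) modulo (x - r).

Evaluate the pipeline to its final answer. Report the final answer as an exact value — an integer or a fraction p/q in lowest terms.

-10409

Part I: remainder = value at the root: -9*(-12)^3 + 1*(-12)^2 + 1*(-12)^1 = (15552) + (144) + (-12) = 15684; answer 15684
Part II: Y1 = 15684; m = -20; T(3) = -2*(-46) - 1*(19) - 3*(-20) = 133; iterating: T(3)=133, T(4)=-277, T(5)=559, T(6)=-1240, T(7)=2752, T(8)=-5941, T(9)=12850, T(10)=-28015, T(11)=61003; answer 61003
Part III: Y2 = 61003; r = -18; remainder = value at the root: 2*(-18)^3 + 4*(-18)^2 + 2*(-18)^1 - 5 = (-11664) + (1296) + (-36) + (-5) = -10409; answer -10409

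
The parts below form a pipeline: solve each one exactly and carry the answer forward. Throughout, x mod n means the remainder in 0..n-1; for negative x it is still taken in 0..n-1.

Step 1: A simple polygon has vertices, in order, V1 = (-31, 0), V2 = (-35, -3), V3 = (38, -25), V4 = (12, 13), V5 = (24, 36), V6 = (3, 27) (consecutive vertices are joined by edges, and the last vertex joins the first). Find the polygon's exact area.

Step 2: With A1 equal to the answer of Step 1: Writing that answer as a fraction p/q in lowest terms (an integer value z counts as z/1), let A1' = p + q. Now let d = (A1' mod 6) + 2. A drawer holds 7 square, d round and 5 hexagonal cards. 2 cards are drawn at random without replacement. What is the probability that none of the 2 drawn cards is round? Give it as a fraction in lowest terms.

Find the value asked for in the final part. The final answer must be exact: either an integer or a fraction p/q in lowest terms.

Step 1: cross terms: (-31*-3 - -35*0)=93, (-35*-25 - 38*-3)=989, (38*13 - 12*-25)=794, (12*36 - 24*13)=120, (24*27 - 3*36)=540, (3*0 - -31*27)=837; twice the area = |3373| = 3373; area = 3373/2; answer 3373/2
Step 2: A1 = 3373/2; threaded value p + q = 3375; d = 5; total draws C(17,2) = 136; favorable C(12,2) = 66; P = 33/68; answer 33/68

33/68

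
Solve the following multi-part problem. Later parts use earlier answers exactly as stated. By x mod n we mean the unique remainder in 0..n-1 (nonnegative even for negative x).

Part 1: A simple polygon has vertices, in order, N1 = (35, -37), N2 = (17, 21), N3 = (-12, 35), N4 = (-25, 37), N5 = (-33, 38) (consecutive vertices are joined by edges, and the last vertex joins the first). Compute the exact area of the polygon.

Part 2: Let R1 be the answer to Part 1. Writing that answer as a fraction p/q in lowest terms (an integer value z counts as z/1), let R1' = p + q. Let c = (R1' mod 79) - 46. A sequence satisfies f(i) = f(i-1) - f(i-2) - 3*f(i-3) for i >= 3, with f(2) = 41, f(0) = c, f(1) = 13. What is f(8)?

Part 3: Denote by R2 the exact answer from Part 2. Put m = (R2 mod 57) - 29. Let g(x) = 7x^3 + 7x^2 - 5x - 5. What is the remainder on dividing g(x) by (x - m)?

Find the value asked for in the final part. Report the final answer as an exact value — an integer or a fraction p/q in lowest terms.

-38471

Part 1: cross terms: (35*21 - 17*-37)=1364, (17*35 - -12*21)=847, (-12*37 - -25*35)=431, (-25*38 - -33*37)=271, (-33*-37 - 35*38)=-109; twice the area = |2804| = 2804; area = 1402; answer 1402
Part 2: R1 = 1402; threaded value p + q = 1403; c = 14; f(3) = 1*(41) - 1*(13) - 3*(14) = -14; iterating: f(3)=-14, f(4)=-94, f(5)=-203, f(6)=-67, f(7)=418, f(8)=1094; answer 1094
Part 3: R2 = 1094; m = -18; remainder = value at the root: 7*(-18)^3 + 7*(-18)^2 - 5*(-18)^1 - 5 = (-40824) + (2268) + (90) + (-5) = -38471; answer -38471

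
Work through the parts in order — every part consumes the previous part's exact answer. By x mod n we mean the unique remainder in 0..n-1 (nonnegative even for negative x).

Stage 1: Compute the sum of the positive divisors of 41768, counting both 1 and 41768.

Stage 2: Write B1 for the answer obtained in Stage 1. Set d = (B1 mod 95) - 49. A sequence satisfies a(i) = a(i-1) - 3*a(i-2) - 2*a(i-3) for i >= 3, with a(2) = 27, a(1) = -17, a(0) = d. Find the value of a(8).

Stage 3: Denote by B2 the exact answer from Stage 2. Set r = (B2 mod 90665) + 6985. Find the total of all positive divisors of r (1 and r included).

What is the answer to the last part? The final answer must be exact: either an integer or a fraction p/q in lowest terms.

Stage 1: 41768 = 2^3 * 23 * 227; sigma = (1 + 2 + 4 + 8) * (1 + 23) * (1 + 227) = 15 * 24 * 228 = 82080; answer 82080
Stage 2: B1 = 82080; d = -49; a(3) = 1*(27) - 3*(-17) - 2*(-49) = 176; iterating: a(3)=176, a(4)=129, a(5)=-453, a(6)=-1192, a(7)=-91, a(8)=4391; answer 4391
Stage 3: B2 = 4391; r = 11376; 11376 = 2^4 * 3^2 * 79; sigma = (1 + 2 + 4 + 8 + 16) * (1 + 3 + 9) * (1 + 79) = 31 * 13 * 80 = 32240; answer 32240

32240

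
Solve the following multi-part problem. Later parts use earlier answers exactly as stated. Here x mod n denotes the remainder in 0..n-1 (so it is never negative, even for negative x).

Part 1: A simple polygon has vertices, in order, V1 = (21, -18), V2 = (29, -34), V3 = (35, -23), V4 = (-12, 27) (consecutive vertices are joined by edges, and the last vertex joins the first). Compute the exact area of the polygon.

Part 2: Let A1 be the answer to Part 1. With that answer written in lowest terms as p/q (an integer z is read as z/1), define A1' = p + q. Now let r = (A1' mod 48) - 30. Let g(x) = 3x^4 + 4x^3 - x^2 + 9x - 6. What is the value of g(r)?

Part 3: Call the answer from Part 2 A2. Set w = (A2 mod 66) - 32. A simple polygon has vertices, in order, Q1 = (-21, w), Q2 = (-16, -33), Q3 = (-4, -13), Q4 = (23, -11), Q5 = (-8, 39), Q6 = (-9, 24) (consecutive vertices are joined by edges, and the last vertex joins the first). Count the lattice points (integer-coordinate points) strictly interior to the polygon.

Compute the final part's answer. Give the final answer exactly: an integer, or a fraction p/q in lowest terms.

1271

Part 1: cross terms: (21*-34 - 29*-18)=-192, (29*-23 - 35*-34)=523, (35*27 - -12*-23)=669, (-12*-18 - 21*27)=-351; twice the area = |649| = 649; area = 649/2; answer 649/2
Part 2: A1 = 649/2; threaded value p + q = 651; r = -3; 3*(-3)^4 + 4*(-3)^3 - 1*(-3)^2 + 9*(-3)^1 - 6 = (243) + (-108) + (-9) + (-27) + (-6) = 93; answer 93
Part 3: A2 = 93; w = -5; cross terms: (-21*-33 - -16*-5)=613, (-16*-13 - -4*-33)=76, (-4*-11 - 23*-13)=343, (23*39 - -8*-11)=809, (-8*24 - -9*39)=159, (-9*-5 - -21*24)=549; twice the area = |2549| = 2549; area = 2549/2; boundary points = 1 + 4 + 1 + 1 + 1 + 1 = 9; strictly interior points = area - boundary/2 + 1 = 1271; answer 1271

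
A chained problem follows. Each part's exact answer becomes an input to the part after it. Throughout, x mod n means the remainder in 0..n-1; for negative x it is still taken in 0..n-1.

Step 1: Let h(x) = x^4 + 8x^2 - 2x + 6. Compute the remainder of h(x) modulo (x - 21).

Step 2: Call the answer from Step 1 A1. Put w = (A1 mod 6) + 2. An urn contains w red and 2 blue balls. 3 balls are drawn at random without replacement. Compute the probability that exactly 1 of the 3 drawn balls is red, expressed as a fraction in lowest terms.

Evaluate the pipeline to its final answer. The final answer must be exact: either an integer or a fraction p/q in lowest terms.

1/7

Step 1: remainder = value at the root: 1*(21)^4 + 8*(21)^2 - 2*(21)^1 + 6 = (194481) + (3528) + (-42) + (6) = 197973; answer 197973
Step 2: A1 = 197973; w = 5; total draws C(7,3) = 35; favorable C(5,1)*C(2,2) = 5; P = 1/7; answer 1/7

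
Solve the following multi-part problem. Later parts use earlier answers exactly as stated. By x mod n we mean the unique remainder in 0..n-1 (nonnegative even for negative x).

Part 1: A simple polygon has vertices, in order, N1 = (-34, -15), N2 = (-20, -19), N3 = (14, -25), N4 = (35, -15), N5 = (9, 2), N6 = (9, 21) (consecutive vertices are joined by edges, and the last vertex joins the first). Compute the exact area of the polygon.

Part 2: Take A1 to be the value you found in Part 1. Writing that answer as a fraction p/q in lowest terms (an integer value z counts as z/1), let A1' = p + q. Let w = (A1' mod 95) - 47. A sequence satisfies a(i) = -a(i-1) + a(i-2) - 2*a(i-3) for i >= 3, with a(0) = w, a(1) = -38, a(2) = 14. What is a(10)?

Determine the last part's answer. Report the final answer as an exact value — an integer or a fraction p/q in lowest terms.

Part 1: cross terms: (-34*-19 - -20*-15)=346, (-20*-25 - 14*-19)=766, (14*-15 - 35*-25)=665, (35*2 - 9*-15)=205, (9*21 - 9*2)=171, (9*-15 - -34*21)=579; twice the area = |2732| = 2732; area = 1366; answer 1366
Part 2: A1 = 1366; threaded value p + q = 1367; w = -10; a(3) = -1*(14) + 1*(-38) - 2*(-10) = -32; iterating: a(3)=-32, a(4)=122, a(5)=-182, a(6)=368, a(7)=-794, a(8)=1526, a(9)=-3056, a(10)=6170; answer 6170

6170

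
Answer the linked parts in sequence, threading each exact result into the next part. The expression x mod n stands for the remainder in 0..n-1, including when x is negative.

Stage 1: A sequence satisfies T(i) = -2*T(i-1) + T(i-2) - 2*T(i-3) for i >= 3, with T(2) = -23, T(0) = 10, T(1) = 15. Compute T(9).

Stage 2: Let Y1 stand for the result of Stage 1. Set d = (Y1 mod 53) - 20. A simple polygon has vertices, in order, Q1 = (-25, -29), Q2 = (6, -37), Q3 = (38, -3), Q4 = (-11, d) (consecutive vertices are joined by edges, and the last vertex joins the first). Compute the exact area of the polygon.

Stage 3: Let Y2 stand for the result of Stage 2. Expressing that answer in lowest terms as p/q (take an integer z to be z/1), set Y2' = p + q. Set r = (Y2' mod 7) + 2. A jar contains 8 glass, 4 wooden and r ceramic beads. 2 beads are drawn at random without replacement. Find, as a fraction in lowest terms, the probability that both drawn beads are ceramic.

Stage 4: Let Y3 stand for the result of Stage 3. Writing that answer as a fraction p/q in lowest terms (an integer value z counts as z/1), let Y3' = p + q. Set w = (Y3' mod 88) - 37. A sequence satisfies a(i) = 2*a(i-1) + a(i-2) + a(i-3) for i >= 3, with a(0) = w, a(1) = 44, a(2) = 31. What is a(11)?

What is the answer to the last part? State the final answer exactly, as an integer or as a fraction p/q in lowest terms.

232113

Stage 1: T(3) = -2*(-23) + 1*(15) - 2*(10) = 41; iterating: T(3)=41, T(4)=-135, T(5)=357, T(6)=-931, T(7)=2489, T(8)=-6623, T(9)=17597; answer 17597
Stage 2: Y1 = 17597; d = -19; cross terms: (-25*-37 - 6*-29)=1099, (6*-3 - 38*-37)=1388, (38*-19 - -11*-3)=-755, (-11*-29 - -25*-19)=-156; twice the area = |1576| = 1576; area = 788; answer 788
Stage 3: Y2 = 788; threaded value p + q = 789; r = 7; total draws C(19,2) = 171; favorable C(7,2) = 21; P = 7/57; answer 7/57
Stage 4: Y3 = 7/57; threaded value p + q = 64; w = 27; a(3) = 2*(31) + 1*(44) + 1*(27) = 133; iterating: a(3)=133, a(4)=341, a(5)=846, a(6)=2166, a(7)=5519, a(8)=14050, a(9)=35785, a(10)=91139, a(11)=232113; answer 232113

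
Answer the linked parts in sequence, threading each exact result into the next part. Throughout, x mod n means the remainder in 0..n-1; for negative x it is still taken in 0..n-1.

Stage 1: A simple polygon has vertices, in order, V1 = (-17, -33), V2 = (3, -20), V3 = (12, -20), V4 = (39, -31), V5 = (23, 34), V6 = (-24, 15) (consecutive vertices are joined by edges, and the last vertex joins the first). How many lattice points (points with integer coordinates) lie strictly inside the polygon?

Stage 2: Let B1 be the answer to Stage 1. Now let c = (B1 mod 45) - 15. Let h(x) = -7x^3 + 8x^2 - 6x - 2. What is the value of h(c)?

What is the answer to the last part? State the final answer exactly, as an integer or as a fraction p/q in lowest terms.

-1262

Stage 1: cross terms: (-17*-20 - 3*-33)=439, (3*-20 - 12*-20)=180, (12*-31 - 39*-20)=408, (39*34 - 23*-31)=2039, (23*15 - -24*34)=1161, (-24*-33 - -17*15)=1047; twice the area = |5274| = 5274; area = 2637; boundary points = 1 + 9 + 1 + 1 + 1 + 1 = 14; strictly interior points = area - boundary/2 + 1 = 2631; answer 2631
Stage 2: B1 = 2631; c = 6; -7*(6)^3 + 8*(6)^2 - 6*(6)^1 - 2 = (-1512) + (288) + (-36) + (-2) = -1262; answer -1262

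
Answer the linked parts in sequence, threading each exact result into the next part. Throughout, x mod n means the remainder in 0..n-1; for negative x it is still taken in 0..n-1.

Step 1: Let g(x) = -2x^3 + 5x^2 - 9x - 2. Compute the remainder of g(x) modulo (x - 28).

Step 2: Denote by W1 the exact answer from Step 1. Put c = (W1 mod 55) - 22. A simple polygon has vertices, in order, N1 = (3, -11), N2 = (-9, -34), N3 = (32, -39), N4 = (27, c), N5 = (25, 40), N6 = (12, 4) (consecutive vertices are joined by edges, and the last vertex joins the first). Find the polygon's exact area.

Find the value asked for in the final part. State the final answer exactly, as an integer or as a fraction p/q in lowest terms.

2847/2

Step 1: remainder = value at the root: -2*(28)^3 + 5*(28)^2 - 9*(28)^1 - 2 = (-43904) + (3920) + (-252) + (-2) = -40238; answer -40238
Step 2: W1 = -40238; c = 0; cross terms: (3*-34 - -9*-11)=-201, (-9*-39 - 32*-34)=1439, (32*0 - 27*-39)=1053, (27*40 - 25*0)=1080, (25*4 - 12*40)=-380, (12*-11 - 3*4)=-144; twice the area = |2847| = 2847; area = 2847/2; answer 2847/2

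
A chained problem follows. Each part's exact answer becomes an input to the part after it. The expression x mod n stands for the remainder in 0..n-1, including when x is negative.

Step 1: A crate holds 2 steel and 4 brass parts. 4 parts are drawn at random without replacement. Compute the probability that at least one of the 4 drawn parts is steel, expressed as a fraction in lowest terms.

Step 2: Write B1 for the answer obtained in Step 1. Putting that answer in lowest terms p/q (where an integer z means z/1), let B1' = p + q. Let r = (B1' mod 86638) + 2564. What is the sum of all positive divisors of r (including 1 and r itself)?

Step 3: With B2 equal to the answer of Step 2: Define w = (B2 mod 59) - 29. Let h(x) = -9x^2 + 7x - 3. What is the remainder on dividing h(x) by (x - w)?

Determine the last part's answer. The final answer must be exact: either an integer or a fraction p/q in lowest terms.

Step 1: total draws C(6,4) = 15; complement C(4,4) = 1; favorable 15 - 1 = 14; P = 14/15; answer 14/15
Step 2: B1 = 14/15; threaded value p + q = 29; r = 2593; 2593 is prime, so its only divisors are 1 and 2593; sigma = 1 + 2593 = 2594; answer 2594
Step 3: B2 = 2594; w = 28; remainder = value at the root: -9*(28)^2 + 7*(28)^1 - 3 = (-7056) + (196) + (-3) = -6863; answer -6863

-6863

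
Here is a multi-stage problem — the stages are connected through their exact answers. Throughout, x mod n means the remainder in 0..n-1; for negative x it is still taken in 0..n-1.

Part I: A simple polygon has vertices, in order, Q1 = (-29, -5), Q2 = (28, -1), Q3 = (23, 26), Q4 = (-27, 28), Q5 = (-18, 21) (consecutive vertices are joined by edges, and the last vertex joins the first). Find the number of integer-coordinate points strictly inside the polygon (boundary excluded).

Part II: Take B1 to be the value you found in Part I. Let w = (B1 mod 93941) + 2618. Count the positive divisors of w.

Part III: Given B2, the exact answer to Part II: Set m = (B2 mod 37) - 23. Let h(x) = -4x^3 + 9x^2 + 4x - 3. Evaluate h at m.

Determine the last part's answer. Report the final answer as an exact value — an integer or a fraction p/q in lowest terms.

Part I: cross terms: (-29*-1 - 28*-5)=169, (28*26 - 23*-1)=751, (23*28 - -27*26)=1346, (-27*21 - -18*28)=-63, (-18*-5 - -29*21)=699; twice the area = |2902| = 2902; area = 1451; boundary points = 1 + 1 + 2 + 1 + 1 = 6; strictly interior points = area - boundary/2 + 1 = 1449; answer 1449
Part II: B1 = 1449; w = 4067; 4067 = 7^2 * 83; number of divisors = (2+1) * (1+1) = 6; answer 6
Part III: B2 = 6; m = -17; -4*(-17)^3 + 9*(-17)^2 + 4*(-17)^1 - 3 = (19652) + (2601) + (-68) + (-3) = 22182; answer 22182

22182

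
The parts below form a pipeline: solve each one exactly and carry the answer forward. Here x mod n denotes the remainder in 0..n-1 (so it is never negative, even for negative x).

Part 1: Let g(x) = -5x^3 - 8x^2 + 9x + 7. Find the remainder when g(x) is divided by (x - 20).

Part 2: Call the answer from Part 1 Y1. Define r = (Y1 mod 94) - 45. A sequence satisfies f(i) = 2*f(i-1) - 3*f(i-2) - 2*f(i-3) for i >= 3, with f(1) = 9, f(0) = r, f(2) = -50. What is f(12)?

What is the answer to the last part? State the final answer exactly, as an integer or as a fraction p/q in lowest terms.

47134

Part 1: remainder = value at the root: -5*(20)^3 - 8*(20)^2 + 9*(20)^1 + 7 = (-40000) + (-3200) + (180) + (7) = -43013; answer -43013
Part 2: Y1 = -43013; r = -6; f(3) = 2*(-50) - 3*(9) - 2*(-6) = -115; iterating: f(3)=-115, f(4)=-98, f(5)=249, f(6)=1022, f(7)=1493, f(8)=-578, f(9)=-7679, f(10)=-16610, f(11)=-9027, f(12)=47134; answer 47134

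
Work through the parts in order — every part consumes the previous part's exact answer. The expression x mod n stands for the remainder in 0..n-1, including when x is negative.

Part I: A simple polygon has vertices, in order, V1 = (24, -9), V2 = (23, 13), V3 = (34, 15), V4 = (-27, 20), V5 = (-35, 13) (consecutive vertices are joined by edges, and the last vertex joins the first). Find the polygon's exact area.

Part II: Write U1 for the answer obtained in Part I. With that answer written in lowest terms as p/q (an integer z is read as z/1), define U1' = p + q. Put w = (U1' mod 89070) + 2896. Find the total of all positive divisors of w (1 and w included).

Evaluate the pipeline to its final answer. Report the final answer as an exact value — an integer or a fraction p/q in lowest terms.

Part I: cross terms: (24*13 - 23*-9)=519, (23*15 - 34*13)=-97, (34*20 - -27*15)=1085, (-27*13 - -35*20)=349, (-35*-9 - 24*13)=3; twice the area = |1859| = 1859; area = 1859/2; answer 1859/2
Part II: U1 = 1859/2; threaded value p + q = 1861; w = 4757; 4757 = 67 * 71; sigma = (1 + 67) * (1 + 71) = 68 * 72 = 4896; answer 4896

4896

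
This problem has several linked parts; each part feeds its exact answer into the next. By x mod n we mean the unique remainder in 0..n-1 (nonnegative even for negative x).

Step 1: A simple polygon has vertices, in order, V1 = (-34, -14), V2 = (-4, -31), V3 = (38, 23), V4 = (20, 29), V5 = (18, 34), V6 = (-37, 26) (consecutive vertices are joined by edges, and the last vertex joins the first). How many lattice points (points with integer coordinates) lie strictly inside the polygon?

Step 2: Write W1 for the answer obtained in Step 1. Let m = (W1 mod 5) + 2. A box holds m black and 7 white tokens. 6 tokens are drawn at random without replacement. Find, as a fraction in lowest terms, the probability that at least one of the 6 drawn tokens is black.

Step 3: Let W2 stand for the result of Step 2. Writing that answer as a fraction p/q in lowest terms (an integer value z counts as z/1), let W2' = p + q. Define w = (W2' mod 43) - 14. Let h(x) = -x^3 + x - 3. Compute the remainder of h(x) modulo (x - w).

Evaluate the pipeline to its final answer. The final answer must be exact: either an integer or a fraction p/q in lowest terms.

-2733

Step 1: cross terms: (-34*-31 - -4*-14)=998, (-4*23 - 38*-31)=1086, (38*29 - 20*23)=642, (20*34 - 18*29)=158, (18*26 - -37*34)=1726, (-37*-14 - -34*26)=1402; twice the area = |6012| = 6012; area = 3006; boundary points = 1 + 6 + 6 + 1 + 1 + 1 = 16; strictly interior points = area - boundary/2 + 1 = 2999; answer 2999
Step 2: W1 = 2999; m = 6; total draws C(13,6) = 1716; complement C(7,6) = 7; favorable 1716 - 7 = 1709; P = 1709/1716; answer 1709/1716
Step 3: W2 = 1709/1716; threaded value p + q = 3425; w = 14; remainder = value at the root: -1*(14)^3 + 1*(14)^1 - 3 = (-2744) + (14) + (-3) = -2733; answer -2733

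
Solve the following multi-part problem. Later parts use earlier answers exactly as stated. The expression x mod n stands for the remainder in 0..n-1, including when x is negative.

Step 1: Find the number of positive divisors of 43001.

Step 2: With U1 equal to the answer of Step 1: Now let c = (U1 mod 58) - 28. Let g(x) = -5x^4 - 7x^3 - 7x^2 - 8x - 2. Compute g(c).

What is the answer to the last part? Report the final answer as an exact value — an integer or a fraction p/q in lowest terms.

-1565954

Step 1: 43001 = 7 * 6143; number of divisors = (1+1) * (1+1) = 4; answer 4
Step 2: U1 = 4; c = -24; -5*(-24)^4 - 7*(-24)^3 - 7*(-24)^2 - 8*(-24)^1 - 2 = (-1658880) + (96768) + (-4032) + (192) + (-2) = -1565954; answer -1565954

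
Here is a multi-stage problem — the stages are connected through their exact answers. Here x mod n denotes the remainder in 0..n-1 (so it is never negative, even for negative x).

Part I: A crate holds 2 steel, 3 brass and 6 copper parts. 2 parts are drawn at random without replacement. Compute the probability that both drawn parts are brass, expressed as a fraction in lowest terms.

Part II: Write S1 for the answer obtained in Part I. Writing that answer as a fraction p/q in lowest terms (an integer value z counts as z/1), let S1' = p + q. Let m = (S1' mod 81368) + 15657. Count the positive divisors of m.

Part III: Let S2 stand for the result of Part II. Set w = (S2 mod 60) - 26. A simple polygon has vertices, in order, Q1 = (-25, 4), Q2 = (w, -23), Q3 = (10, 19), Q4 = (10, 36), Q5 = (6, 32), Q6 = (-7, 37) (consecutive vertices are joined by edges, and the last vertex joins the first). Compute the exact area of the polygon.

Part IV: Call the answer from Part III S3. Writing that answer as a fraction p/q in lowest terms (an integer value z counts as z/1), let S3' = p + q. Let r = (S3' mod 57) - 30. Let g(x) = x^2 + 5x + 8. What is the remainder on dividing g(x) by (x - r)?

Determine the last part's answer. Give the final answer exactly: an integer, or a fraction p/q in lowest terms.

Part I: total draws C(11,2) = 55; favorable C(3,2) = 3; P = 3/55; answer 3/55
Part II: S1 = 3/55; threaded value p + q = 58; m = 15715; 15715 = 5 * 7 * 449; number of divisors = (1+1) * (1+1) * (1+1) = 8; answer 8
Part III: S2 = 8; w = -18; cross terms: (-25*-23 - -18*4)=647, (-18*19 - 10*-23)=-112, (10*36 - 10*19)=170, (10*32 - 6*36)=104, (6*37 - -7*32)=446, (-7*4 - -25*37)=897; twice the area = |2152| = 2152; area = 1076; answer 1076
Part IV: S3 = 1076; threaded value p + q = 1077; r = 21; remainder = value at the root: 1*(21)^2 + 5*(21)^1 + 8 = (441) + (105) + (8) = 554; answer 554

554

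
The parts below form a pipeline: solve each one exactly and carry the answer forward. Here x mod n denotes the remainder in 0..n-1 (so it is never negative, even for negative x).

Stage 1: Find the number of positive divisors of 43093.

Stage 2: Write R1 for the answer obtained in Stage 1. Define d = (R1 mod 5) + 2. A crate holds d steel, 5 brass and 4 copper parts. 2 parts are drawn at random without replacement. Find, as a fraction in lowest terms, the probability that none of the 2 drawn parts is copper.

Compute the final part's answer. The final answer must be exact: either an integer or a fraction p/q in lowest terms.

6/13

Stage 1: 43093 is prime, so its only divisors are 1 and 43093; count = 2; answer 2
Stage 2: R1 = 2; d = 4; total draws C(13,2) = 78; favorable C(9,2) = 36; P = 6/13; answer 6/13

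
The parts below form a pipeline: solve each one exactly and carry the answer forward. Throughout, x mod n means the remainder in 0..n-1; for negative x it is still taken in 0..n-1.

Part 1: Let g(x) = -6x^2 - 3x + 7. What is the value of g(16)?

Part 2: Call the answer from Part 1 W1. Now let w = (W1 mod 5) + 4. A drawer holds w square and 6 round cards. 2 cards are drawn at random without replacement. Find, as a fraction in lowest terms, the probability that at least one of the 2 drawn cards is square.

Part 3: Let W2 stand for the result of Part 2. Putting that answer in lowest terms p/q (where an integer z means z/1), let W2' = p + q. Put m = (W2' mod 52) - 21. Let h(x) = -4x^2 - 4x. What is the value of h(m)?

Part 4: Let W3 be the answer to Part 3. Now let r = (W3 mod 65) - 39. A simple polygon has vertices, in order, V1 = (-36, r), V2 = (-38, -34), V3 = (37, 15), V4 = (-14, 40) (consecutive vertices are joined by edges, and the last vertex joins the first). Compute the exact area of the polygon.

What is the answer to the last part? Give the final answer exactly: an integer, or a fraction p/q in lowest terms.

2677

Part 1: -6*(16)^2 - 3*(16)^1 + 7 = (-1536) + (-48) + (7) = -1577; answer -1577
Part 2: W1 = -1577; w = 7; total draws C(13,2) = 78; complement C(6,2) = 15; favorable 78 - 15 = 63; P = 21/26; answer 21/26
Part 3: W2 = 21/26; threaded value p + q = 47; m = 26; -4*(26)^2 - 4*(26)^1 = (-2704) + (-104) = -2808; answer -2808
Part 4: W3 = -2808; r = 13; cross terms: (-36*-34 - -38*13)=1718, (-38*15 - 37*-34)=688, (37*40 - -14*15)=1690, (-14*13 - -36*40)=1258; twice the area = |5354| = 5354; area = 2677; answer 2677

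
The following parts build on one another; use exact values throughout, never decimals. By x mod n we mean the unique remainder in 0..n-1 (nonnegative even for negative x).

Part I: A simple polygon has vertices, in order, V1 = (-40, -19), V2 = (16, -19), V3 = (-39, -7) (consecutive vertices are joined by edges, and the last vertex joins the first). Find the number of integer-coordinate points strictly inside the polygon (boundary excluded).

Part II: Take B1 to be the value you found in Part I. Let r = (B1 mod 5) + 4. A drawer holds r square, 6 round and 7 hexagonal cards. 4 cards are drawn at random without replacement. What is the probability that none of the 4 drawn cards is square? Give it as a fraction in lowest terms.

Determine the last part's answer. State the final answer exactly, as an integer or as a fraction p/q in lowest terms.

143/969

Part I: cross terms: (-40*-19 - 16*-19)=1064, (16*-7 - -39*-19)=-853, (-39*-19 - -40*-7)=461; twice the area = |672| = 672; area = 336; boundary points = 56 + 1 + 1 = 58; strictly interior points = area - boundary/2 + 1 = 308; answer 308
Part II: B1 = 308; r = 7; total draws C(20,4) = 4845; favorable C(13,4) = 715; P = 143/969; answer 143/969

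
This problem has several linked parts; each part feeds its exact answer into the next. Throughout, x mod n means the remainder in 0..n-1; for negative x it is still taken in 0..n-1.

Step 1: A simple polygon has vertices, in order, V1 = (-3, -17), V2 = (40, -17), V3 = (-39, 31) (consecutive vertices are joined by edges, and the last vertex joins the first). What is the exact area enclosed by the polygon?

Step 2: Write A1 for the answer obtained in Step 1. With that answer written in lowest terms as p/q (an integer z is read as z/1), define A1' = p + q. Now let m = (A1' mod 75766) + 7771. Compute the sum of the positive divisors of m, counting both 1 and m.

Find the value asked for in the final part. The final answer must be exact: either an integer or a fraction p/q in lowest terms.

16128

Step 1: cross terms: (-3*-17 - 40*-17)=731, (40*31 - -39*-17)=577, (-39*-17 - -3*31)=756; twice the area = |2064| = 2064; area = 1032; answer 1032
Step 2: A1 = 1032; threaded value p + q = 1033; m = 8804; 8804 = 2^2 * 31 * 71; sigma = (1 + 2 + 4) * (1 + 31) * (1 + 71) = 7 * 32 * 72 = 16128; answer 16128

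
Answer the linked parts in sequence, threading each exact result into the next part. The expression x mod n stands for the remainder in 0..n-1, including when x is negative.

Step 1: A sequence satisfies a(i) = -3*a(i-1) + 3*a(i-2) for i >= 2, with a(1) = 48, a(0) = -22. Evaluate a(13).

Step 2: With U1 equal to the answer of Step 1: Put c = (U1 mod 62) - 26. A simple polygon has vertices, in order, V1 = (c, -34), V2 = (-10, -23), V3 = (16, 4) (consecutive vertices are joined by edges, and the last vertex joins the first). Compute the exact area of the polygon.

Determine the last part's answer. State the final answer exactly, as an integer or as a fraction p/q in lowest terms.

440

Step 1: a(2) = -3*(48) + 3*(-22) = -210; iterating: a(2)=-210, a(3)=774, a(4)=-2952, a(5)=11178, a(6)=-42390, a(7)=160704, a(8)=-609282, a(9)=2309958, a(10)=-8757720, a(11)=33203034, a(12)=-125882262, a(13)=477255888; answer 477255888
Step 2: U1 = 477255888; c = 12; cross terms: (12*-23 - -10*-34)=-616, (-10*4 - 16*-23)=328, (16*-34 - 12*4)=-592; twice the area = |-880| = 880; area = 440; answer 440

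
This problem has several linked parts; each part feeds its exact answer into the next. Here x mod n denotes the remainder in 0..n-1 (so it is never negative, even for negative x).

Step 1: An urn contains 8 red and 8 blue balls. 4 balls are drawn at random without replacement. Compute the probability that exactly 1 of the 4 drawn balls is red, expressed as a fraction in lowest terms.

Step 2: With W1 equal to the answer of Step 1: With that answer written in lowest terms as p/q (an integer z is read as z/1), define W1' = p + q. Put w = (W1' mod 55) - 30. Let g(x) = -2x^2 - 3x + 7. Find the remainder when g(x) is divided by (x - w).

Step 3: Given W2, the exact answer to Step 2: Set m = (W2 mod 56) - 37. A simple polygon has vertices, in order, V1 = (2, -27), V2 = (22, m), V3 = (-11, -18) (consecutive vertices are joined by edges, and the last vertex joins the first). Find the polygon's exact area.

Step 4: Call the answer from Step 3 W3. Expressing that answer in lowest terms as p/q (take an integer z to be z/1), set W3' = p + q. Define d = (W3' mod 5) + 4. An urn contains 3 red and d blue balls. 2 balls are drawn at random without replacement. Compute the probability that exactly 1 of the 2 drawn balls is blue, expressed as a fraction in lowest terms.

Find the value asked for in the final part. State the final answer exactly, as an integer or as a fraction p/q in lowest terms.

15/28

Step 1: total draws C(16,4) = 1820; favorable C(8,1)*C(8,3) = 448; P = 16/65; answer 16/65
Step 2: W1 = 16/65; threaded value p + q = 81; w = -4; remainder = value at the root: -2*(-4)^2 - 3*(-4)^1 + 7 = (-32) + (12) + (7) = -13; answer -13
Step 3: W2 = -13; m = 6; cross terms: (2*6 - 22*-27)=606, (22*-18 - -11*6)=-330, (-11*-27 - 2*-18)=333; twice the area = |609| = 609; area = 609/2; answer 609/2
Step 4: W3 = 609/2; threaded value p + q = 611; d = 5; total draws C(8,2) = 28; favorable C(5,1)*C(3,1) = 15; P = 15/28; answer 15/28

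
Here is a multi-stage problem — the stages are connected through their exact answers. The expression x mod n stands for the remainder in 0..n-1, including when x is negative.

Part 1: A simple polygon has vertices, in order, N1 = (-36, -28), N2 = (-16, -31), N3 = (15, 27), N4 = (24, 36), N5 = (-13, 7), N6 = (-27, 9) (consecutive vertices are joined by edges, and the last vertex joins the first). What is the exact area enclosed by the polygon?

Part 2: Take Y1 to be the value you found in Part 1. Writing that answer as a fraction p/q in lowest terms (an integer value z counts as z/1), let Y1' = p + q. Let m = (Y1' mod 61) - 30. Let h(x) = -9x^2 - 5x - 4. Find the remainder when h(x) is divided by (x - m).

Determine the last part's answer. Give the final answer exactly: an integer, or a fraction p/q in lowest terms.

Part 1: cross terms: (-36*-31 - -16*-28)=668, (-16*27 - 15*-31)=33, (15*36 - 24*27)=-108, (24*7 - -13*36)=636, (-13*9 - -27*7)=72, (-27*-28 - -36*9)=1080; twice the area = |2381| = 2381; area = 2381/2; answer 2381/2
Part 2: Y1 = 2381/2; threaded value p + q = 2383; m = -26; remainder = value at the root: -9*(-26)^2 - 5*(-26)^1 - 4 = (-6084) + (130) + (-4) = -5958; answer -5958

-5958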